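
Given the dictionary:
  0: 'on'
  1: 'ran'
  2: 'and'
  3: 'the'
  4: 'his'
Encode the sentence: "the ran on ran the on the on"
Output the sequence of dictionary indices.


Look up each word in the dictionary:
  'the' -> 3
  'ran' -> 1
  'on' -> 0
  'ran' -> 1
  'the' -> 3
  'on' -> 0
  'the' -> 3
  'on' -> 0

Encoded: [3, 1, 0, 1, 3, 0, 3, 0]


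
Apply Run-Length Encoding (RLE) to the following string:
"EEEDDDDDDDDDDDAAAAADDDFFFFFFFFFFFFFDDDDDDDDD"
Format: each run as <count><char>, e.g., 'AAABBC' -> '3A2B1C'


Scanning runs left to right:
  i=0: run of 'E' x 3 -> '3E'
  i=3: run of 'D' x 11 -> '11D'
  i=14: run of 'A' x 5 -> '5A'
  i=19: run of 'D' x 3 -> '3D'
  i=22: run of 'F' x 13 -> '13F'
  i=35: run of 'D' x 9 -> '9D'

RLE = 3E11D5A3D13F9D


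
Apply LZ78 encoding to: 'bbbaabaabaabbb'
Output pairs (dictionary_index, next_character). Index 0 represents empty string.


LZ78 encoding steps:
Dictionary: {0: ''}
Step 1: w='' (idx 0), next='b' -> output (0, 'b'), add 'b' as idx 1
Step 2: w='b' (idx 1), next='b' -> output (1, 'b'), add 'bb' as idx 2
Step 3: w='' (idx 0), next='a' -> output (0, 'a'), add 'a' as idx 3
Step 4: w='a' (idx 3), next='b' -> output (3, 'b'), add 'ab' as idx 4
Step 5: w='a' (idx 3), next='a' -> output (3, 'a'), add 'aa' as idx 5
Step 6: w='b' (idx 1), next='a' -> output (1, 'a'), add 'ba' as idx 6
Step 7: w='ab' (idx 4), next='b' -> output (4, 'b'), add 'abb' as idx 7
Step 8: w='b' (idx 1), end of input -> output (1, '')


Encoded: [(0, 'b'), (1, 'b'), (0, 'a'), (3, 'b'), (3, 'a'), (1, 'a'), (4, 'b'), (1, '')]


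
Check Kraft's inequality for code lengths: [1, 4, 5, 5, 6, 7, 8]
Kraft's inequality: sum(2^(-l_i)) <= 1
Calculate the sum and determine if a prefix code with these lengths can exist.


Sum = 2^(-1) + 2^(-4) + 2^(-5) + 2^(-5) + 2^(-6) + 2^(-7) + 2^(-8)
    = 0.5 + 0.0625 + 0.03125 + 0.03125 + 0.015625 + 0.0078125 + 0.00390625
    = 167/256 = 0.65234375
Since 0.65234375 <= 1, Kraft's inequality IS satisfied.
A prefix code with these lengths CAN exist.

Kraft sum = 0.65234375. Satisfied.


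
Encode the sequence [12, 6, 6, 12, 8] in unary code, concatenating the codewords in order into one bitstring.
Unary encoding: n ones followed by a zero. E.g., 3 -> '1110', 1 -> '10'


Encode each number as n ones followed by a terminating 0:
  12 -> 1111111111110 (13 bits)
  6 -> 1111110 (7 bits)
  6 -> 1111110 (7 bits)
  12 -> 1111111111110 (13 bits)
  8 -> 111111110 (9 bits)
Total length = 13 + 7 + 7 + 13 + 9 = 49 bits.

Unary([12, 6, 6, 12, 8]) = 1111111111110111111011111101111111111110111111110 (49 bits)


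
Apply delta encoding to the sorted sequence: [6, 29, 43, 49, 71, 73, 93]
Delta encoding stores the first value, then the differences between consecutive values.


First value: 6
Deltas:
  29 - 6 = 23
  43 - 29 = 14
  49 - 43 = 6
  71 - 49 = 22
  73 - 71 = 2
  93 - 73 = 20


Delta encoded: [6, 23, 14, 6, 22, 2, 20]


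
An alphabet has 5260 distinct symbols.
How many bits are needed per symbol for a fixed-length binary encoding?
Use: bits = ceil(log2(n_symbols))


log2(5260) = 12.3608
Bracket: 2^12 = 4096 < 5260 <= 2^13 = 8192
So ceil(log2(5260)) = 13

bits = ceil(log2(5260)) = ceil(12.3608) = 13 bits


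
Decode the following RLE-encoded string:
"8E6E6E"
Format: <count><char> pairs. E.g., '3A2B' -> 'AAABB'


Expanding each <count><char> pair:
  8E -> 'EEEEEEEE'
  6E -> 'EEEEEE'
  6E -> 'EEEEEE'

Decoded = EEEEEEEEEEEEEEEEEEEE


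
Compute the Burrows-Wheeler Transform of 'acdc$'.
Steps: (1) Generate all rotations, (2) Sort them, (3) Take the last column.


Rotations (sorted):
  0: $acdc -> last char: c
  1: acdc$ -> last char: $
  2: c$acd -> last char: d
  3: cdc$a -> last char: a
  4: dc$ac -> last char: c


BWT = c$dac


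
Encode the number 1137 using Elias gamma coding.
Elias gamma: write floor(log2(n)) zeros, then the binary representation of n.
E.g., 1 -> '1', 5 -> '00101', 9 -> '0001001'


num_bits = floor(log2(1137)) + 1 = 11
leading_zeros = num_bits - 1 = 10
binary(1137) = 10001110001

Elias gamma(1137) = '0000000000' + '10001110001' = 000000000010001110001 (21 bits)


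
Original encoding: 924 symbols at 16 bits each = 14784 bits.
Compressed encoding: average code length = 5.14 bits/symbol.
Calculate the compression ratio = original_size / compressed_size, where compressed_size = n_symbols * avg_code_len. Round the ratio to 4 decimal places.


original_size = n_symbols * orig_bits = 924 * 16 = 14784 bits
compressed_size = n_symbols * avg_code_len = 924 * 5.14 = 4749.36 bits
ratio = original_size / compressed_size = 14784 / 4749.36 = 3.1128

Compression ratio = 3.1128


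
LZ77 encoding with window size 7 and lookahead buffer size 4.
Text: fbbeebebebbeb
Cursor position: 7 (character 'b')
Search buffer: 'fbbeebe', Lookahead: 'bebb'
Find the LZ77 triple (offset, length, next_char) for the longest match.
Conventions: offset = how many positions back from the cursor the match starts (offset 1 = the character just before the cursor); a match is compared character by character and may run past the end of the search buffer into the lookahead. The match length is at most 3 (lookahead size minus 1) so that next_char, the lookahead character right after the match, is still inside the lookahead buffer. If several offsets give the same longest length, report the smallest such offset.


Try each offset into the search buffer:
  offset=1 (pos 6, char 'e'): match length 0
  offset=2 (pos 5, char 'b'): match length 3
  offset=3 (pos 4, char 'e'): match length 0
  offset=4 (pos 3, char 'e'): match length 0
  offset=5 (pos 2, char 'b'): match length 2
  offset=6 (pos 1, char 'b'): match length 1
  offset=7 (pos 0, char 'f'): match length 0
Longest match has length 3 at offset 2.
next_char = character at position 7 + 3 = 10 -> 'b'

Best match: offset=2, length=3 (matching 'beb' starting at position 5)
LZ77 triple: (2, 3, 'b')


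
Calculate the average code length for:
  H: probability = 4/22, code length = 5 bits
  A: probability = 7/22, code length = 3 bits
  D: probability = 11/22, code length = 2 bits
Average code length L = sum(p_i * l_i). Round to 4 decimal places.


Weighted contributions p_i * l_i:
  H: (4/22) * 5 = 20/22
  A: (7/22) * 3 = 21/22
  D: (11/22) * 2 = 22/22
Sum = (20 + 21 + 22)/22 = 63/22

L = 63/22 = 2.8636 bits/symbol


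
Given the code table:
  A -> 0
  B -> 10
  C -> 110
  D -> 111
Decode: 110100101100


Decoding:
110 -> C
10 -> B
0 -> A
10 -> B
110 -> C
0 -> A


Result: CBABCA


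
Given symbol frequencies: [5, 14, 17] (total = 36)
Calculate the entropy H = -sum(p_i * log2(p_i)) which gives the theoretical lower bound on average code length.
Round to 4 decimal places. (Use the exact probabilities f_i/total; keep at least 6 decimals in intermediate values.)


Per-symbol terms -p_i * log2(p_i) with p_i = f_i/36:
  p = 5/36 = 0.138889: log2(p) = -2.847997, -p*log2(p) = 0.395555
  p = 14/36 = 0.388889: log2(p) = -1.362570, -p*log2(p) = 0.529888
  p = 17/36 = 0.472222: log2(p) = -1.082462, -p*log2(p) = 0.511163
H = 0.395555 + 0.529888 + 0.511163 = 1.436606

H = 1.4366 bits/symbol


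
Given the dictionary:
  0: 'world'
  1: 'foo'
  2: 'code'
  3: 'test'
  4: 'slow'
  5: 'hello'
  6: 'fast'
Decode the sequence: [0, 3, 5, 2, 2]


Look up each index in the dictionary:
  0 -> 'world'
  3 -> 'test'
  5 -> 'hello'
  2 -> 'code'
  2 -> 'code'

Decoded: "world test hello code code"


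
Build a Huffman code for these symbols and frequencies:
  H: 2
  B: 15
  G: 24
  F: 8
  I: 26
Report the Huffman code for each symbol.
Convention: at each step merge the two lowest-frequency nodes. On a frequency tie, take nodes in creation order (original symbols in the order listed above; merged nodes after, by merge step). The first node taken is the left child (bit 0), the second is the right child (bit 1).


Huffman tree construction:
Step 1: Merge H(2) + F(8) = 10
Step 2: Merge (H+F)(10) + B(15) = 25
Step 3: Merge G(24) + ((H+F)+B)(25) = 49
Step 4: Merge I(26) + (G+((H+F)+B))(49) = 75
Read each symbol's code off the tree from the root (left child = 0, right child = 1).

Codes:
  H: 1100 (length 4)
  B: 111 (length 3)
  G: 10 (length 2)
  F: 1101 (length 4)
  I: 0 (length 1)
Average code length: 159/75 = 2.1200 bits/symbol


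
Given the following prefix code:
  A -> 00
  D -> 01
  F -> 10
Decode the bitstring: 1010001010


Decoding step by step:
Bits 10 -> F
Bits 10 -> F
Bits 00 -> A
Bits 10 -> F
Bits 10 -> F


Decoded message: FFAFF


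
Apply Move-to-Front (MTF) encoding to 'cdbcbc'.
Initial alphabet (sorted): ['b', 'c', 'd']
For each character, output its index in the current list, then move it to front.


MTF encoding:
'c': index 1 in ['b', 'c', 'd'] -> ['c', 'b', 'd']
'd': index 2 in ['c', 'b', 'd'] -> ['d', 'c', 'b']
'b': index 2 in ['d', 'c', 'b'] -> ['b', 'd', 'c']
'c': index 2 in ['b', 'd', 'c'] -> ['c', 'b', 'd']
'b': index 1 in ['c', 'b', 'd'] -> ['b', 'c', 'd']
'c': index 1 in ['b', 'c', 'd'] -> ['c', 'b', 'd']


Output: [1, 2, 2, 2, 1, 1]


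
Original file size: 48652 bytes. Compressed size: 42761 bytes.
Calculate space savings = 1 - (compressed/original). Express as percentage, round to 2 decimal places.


ratio = compressed/original = 42761/48652 = 0.878916
savings = 1 - ratio = 1 - 0.878916 = 0.121084
as a percentage: 0.121084 * 100 = 12.11%

Space savings = 1 - 42761/48652 = 12.11%


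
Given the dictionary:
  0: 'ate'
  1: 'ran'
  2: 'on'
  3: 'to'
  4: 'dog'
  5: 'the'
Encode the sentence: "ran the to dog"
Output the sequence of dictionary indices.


Look up each word in the dictionary:
  'ran' -> 1
  'the' -> 5
  'to' -> 3
  'dog' -> 4

Encoded: [1, 5, 3, 4]


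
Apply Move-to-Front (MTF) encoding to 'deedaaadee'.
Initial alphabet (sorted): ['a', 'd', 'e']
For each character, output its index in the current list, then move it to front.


MTF encoding:
'd': index 1 in ['a', 'd', 'e'] -> ['d', 'a', 'e']
'e': index 2 in ['d', 'a', 'e'] -> ['e', 'd', 'a']
'e': index 0 in ['e', 'd', 'a'] -> ['e', 'd', 'a']
'd': index 1 in ['e', 'd', 'a'] -> ['d', 'e', 'a']
'a': index 2 in ['d', 'e', 'a'] -> ['a', 'd', 'e']
'a': index 0 in ['a', 'd', 'e'] -> ['a', 'd', 'e']
'a': index 0 in ['a', 'd', 'e'] -> ['a', 'd', 'e']
'd': index 1 in ['a', 'd', 'e'] -> ['d', 'a', 'e']
'e': index 2 in ['d', 'a', 'e'] -> ['e', 'd', 'a']
'e': index 0 in ['e', 'd', 'a'] -> ['e', 'd', 'a']


Output: [1, 2, 0, 1, 2, 0, 0, 1, 2, 0]


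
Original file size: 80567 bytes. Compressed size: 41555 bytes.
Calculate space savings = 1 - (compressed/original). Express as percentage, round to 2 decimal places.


ratio = compressed/original = 41555/80567 = 0.515782
savings = 1 - ratio = 1 - 0.515782 = 0.484218
as a percentage: 0.484218 * 100 = 48.42%

Space savings = 1 - 41555/80567 = 48.42%


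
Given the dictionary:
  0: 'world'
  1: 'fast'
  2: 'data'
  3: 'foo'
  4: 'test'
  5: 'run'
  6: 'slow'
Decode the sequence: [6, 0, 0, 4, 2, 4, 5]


Look up each index in the dictionary:
  6 -> 'slow'
  0 -> 'world'
  0 -> 'world'
  4 -> 'test'
  2 -> 'data'
  4 -> 'test'
  5 -> 'run'

Decoded: "slow world world test data test run"


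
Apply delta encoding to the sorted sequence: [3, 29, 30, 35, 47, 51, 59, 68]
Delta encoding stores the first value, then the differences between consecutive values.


First value: 3
Deltas:
  29 - 3 = 26
  30 - 29 = 1
  35 - 30 = 5
  47 - 35 = 12
  51 - 47 = 4
  59 - 51 = 8
  68 - 59 = 9


Delta encoded: [3, 26, 1, 5, 12, 4, 8, 9]


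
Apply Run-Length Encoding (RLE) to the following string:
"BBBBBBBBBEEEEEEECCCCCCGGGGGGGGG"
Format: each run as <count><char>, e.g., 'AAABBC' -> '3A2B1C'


Scanning runs left to right:
  i=0: run of 'B' x 9 -> '9B'
  i=9: run of 'E' x 7 -> '7E'
  i=16: run of 'C' x 6 -> '6C'
  i=22: run of 'G' x 9 -> '9G'

RLE = 9B7E6C9G


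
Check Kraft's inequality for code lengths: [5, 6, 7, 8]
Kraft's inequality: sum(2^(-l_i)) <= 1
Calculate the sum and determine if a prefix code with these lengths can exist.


Sum = 2^(-5) + 2^(-6) + 2^(-7) + 2^(-8)
    = 0.03125 + 0.015625 + 0.0078125 + 0.00390625
    = 15/256 = 0.05859375
Since 0.05859375 <= 1, Kraft's inequality IS satisfied.
A prefix code with these lengths CAN exist.

Kraft sum = 0.05859375. Satisfied.


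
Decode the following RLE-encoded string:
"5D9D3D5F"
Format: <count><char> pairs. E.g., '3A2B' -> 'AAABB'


Expanding each <count><char> pair:
  5D -> 'DDDDD'
  9D -> 'DDDDDDDDD'
  3D -> 'DDD'
  5F -> 'FFFFF'

Decoded = DDDDDDDDDDDDDDDDDFFFFF


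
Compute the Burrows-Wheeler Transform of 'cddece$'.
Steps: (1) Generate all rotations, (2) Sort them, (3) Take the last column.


Rotations (sorted):
  0: $cddece -> last char: e
  1: cddece$ -> last char: $
  2: ce$cdde -> last char: e
  3: ddece$c -> last char: c
  4: dece$cd -> last char: d
  5: e$cddec -> last char: c
  6: ece$cdd -> last char: d


BWT = e$ecdcd


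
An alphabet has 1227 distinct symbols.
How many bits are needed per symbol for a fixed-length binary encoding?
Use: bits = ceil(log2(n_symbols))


log2(1227) = 10.2609
Bracket: 2^10 = 1024 < 1227 <= 2^11 = 2048
So ceil(log2(1227)) = 11

bits = ceil(log2(1227)) = ceil(10.2609) = 11 bits


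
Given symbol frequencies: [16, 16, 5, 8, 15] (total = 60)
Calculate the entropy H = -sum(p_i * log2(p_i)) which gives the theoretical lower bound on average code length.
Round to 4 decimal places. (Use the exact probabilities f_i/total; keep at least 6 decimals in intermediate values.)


Per-symbol terms -p_i * log2(p_i) with p_i = f_i/60:
  p = 16/60 = 0.266667: log2(p) = -1.906891, -p*log2(p) = 0.508504
  p = 16/60 = 0.266667: log2(p) = -1.906891, -p*log2(p) = 0.508504
  p = 5/60 = 0.083333: log2(p) = -3.584963, -p*log2(p) = 0.298747
  p = 8/60 = 0.133333: log2(p) = -2.906891, -p*log2(p) = 0.387585
  p = 15/60 = 0.250000: log2(p) = -2.000000, -p*log2(p) = 0.500000
H = 0.508504 + 0.508504 + 0.298747 + 0.387585 + 0.500000 = 2.203340

H = 2.2033 bits/symbol


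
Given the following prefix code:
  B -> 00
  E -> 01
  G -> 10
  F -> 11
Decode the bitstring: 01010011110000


Decoding step by step:
Bits 01 -> E
Bits 01 -> E
Bits 00 -> B
Bits 11 -> F
Bits 11 -> F
Bits 00 -> B
Bits 00 -> B


Decoded message: EEBFFBB


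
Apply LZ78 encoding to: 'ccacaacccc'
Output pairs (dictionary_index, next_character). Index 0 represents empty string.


LZ78 encoding steps:
Dictionary: {0: ''}
Step 1: w='' (idx 0), next='c' -> output (0, 'c'), add 'c' as idx 1
Step 2: w='c' (idx 1), next='a' -> output (1, 'a'), add 'ca' as idx 2
Step 3: w='ca' (idx 2), next='a' -> output (2, 'a'), add 'caa' as idx 3
Step 4: w='c' (idx 1), next='c' -> output (1, 'c'), add 'cc' as idx 4
Step 5: w='cc' (idx 4), end of input -> output (4, '')


Encoded: [(0, 'c'), (1, 'a'), (2, 'a'), (1, 'c'), (4, '')]


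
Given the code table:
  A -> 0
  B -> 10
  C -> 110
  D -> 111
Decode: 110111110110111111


Decoding:
110 -> C
111 -> D
110 -> C
110 -> C
111 -> D
111 -> D


Result: CDCCDD


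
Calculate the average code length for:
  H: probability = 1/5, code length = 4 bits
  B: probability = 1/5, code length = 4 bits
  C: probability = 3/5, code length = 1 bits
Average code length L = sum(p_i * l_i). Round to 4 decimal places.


Weighted contributions p_i * l_i:
  H: (1/5) * 4 = 4/5
  B: (1/5) * 4 = 4/5
  C: (3/5) * 1 = 3/5
Sum = (4 + 4 + 3)/5 = 11/5

L = 11/5 = 2.2000 bits/symbol


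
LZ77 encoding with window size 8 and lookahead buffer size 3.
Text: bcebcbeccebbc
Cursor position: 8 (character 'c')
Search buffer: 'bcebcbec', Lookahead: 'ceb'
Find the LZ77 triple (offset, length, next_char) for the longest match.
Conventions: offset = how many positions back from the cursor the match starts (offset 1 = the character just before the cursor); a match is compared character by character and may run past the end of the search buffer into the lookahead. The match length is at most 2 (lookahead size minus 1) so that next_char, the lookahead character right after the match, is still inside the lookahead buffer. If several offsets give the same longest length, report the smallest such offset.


Try each offset into the search buffer:
  offset=1 (pos 7, char 'c'): match length 1
  offset=2 (pos 6, char 'e'): match length 0
  offset=3 (pos 5, char 'b'): match length 0
  offset=4 (pos 4, char 'c'): match length 1
  offset=5 (pos 3, char 'b'): match length 0
  offset=6 (pos 2, char 'e'): match length 0
  offset=7 (pos 1, char 'c'): match length 2
  offset=8 (pos 0, char 'b'): match length 0
Longest match has length 2 at offset 7.
next_char = character at position 8 + 2 = 10 -> 'b'

Best match: offset=7, length=2 (matching 'ce' starting at position 1)
LZ77 triple: (7, 2, 'b')


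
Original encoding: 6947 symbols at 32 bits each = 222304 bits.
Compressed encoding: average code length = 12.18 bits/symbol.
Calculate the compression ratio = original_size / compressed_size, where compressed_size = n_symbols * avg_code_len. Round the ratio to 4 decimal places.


original_size = n_symbols * orig_bits = 6947 * 32 = 222304 bits
compressed_size = n_symbols * avg_code_len = 6947 * 12.18 = 84614.46 bits
ratio = original_size / compressed_size = 222304 / 84614.46 = 2.6273

Compression ratio = 2.6273


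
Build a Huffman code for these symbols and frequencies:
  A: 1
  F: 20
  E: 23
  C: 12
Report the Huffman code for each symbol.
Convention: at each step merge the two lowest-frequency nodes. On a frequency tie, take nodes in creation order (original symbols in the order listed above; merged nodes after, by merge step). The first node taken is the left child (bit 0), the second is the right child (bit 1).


Huffman tree construction:
Step 1: Merge A(1) + C(12) = 13
Step 2: Merge (A+C)(13) + F(20) = 33
Step 3: Merge E(23) + ((A+C)+F)(33) = 56
Read each symbol's code off the tree from the root (left child = 0, right child = 1).

Codes:
  A: 100 (length 3)
  F: 11 (length 2)
  E: 0 (length 1)
  C: 101 (length 3)
Average code length: 102/56 = 1.8214 bits/symbol


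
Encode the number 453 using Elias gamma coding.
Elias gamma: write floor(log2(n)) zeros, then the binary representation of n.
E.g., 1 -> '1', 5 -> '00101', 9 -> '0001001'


num_bits = floor(log2(453)) + 1 = 9
leading_zeros = num_bits - 1 = 8
binary(453) = 111000101

Elias gamma(453) = '00000000' + '111000101' = 00000000111000101 (17 bits)


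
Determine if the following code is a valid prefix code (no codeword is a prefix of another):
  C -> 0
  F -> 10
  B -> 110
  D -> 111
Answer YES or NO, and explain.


Checking each pair (does one codeword prefix another?):
  C='0' vs F='10': no prefix
  C='0' vs B='110': no prefix
  C='0' vs D='111': no prefix
  F='10' vs C='0': no prefix
  F='10' vs B='110': no prefix
  F='10' vs D='111': no prefix
  B='110' vs C='0': no prefix
  B='110' vs F='10': no prefix
  B='110' vs D='111': no prefix
  D='111' vs C='0': no prefix
  D='111' vs F='10': no prefix
  D='111' vs B='110': no prefix
No violation found over all pairs.

YES -- this is a valid prefix code. No codeword is a prefix of any other codeword.


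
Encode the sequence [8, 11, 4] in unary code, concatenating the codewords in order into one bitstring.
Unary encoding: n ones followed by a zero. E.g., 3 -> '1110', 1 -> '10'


Encode each number as n ones followed by a terminating 0:
  8 -> 111111110 (9 bits)
  11 -> 111111111110 (12 bits)
  4 -> 11110 (5 bits)
Total length = 9 + 12 + 5 = 26 bits.

Unary([8, 11, 4]) = 11111111011111111111011110 (26 bits)


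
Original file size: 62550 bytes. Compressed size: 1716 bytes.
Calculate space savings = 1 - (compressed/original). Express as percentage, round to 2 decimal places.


ratio = compressed/original = 1716/62550 = 0.027434
savings = 1 - ratio = 1 - 0.027434 = 0.972566
as a percentage: 0.972566 * 100 = 97.26%

Space savings = 1 - 1716/62550 = 97.26%


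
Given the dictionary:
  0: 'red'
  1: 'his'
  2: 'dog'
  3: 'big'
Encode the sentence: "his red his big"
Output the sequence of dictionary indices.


Look up each word in the dictionary:
  'his' -> 1
  'red' -> 0
  'his' -> 1
  'big' -> 3

Encoded: [1, 0, 1, 3]


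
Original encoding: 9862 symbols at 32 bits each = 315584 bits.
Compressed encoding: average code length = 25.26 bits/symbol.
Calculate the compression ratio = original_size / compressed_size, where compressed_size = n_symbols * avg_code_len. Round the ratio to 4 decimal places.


original_size = n_symbols * orig_bits = 9862 * 32 = 315584 bits
compressed_size = n_symbols * avg_code_len = 9862 * 25.26 = 249114.12 bits
ratio = original_size / compressed_size = 315584 / 249114.12 = 1.2668

Compression ratio = 1.2668


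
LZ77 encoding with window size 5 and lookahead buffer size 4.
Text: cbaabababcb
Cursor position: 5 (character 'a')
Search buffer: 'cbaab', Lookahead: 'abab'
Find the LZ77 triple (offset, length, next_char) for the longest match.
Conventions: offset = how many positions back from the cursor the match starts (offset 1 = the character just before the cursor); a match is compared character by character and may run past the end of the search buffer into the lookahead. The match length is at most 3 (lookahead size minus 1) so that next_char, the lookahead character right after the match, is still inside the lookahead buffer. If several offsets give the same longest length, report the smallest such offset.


Try each offset into the search buffer:
  offset=1 (pos 4, char 'b'): match length 0
  offset=2 (pos 3, char 'a'): match length 3
  offset=3 (pos 2, char 'a'): match length 1
  offset=4 (pos 1, char 'b'): match length 0
  offset=5 (pos 0, char 'c'): match length 0
Longest match has length 3 at offset 2.
next_char = character at position 5 + 3 = 8 -> 'b'

Best match: offset=2, length=3 (matching 'aba' starting at position 3)
LZ77 triple: (2, 3, 'b')


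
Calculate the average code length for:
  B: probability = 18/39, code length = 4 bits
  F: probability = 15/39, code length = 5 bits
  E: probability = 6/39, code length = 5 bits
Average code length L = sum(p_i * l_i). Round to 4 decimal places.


Weighted contributions p_i * l_i:
  B: (18/39) * 4 = 72/39
  F: (15/39) * 5 = 75/39
  E: (6/39) * 5 = 30/39
Sum = (72 + 75 + 30)/39 = 177/39

L = 177/39 = 4.5385 bits/symbol


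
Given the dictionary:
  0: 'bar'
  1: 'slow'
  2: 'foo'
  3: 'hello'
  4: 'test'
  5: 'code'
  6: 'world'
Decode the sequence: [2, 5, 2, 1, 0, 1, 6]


Look up each index in the dictionary:
  2 -> 'foo'
  5 -> 'code'
  2 -> 'foo'
  1 -> 'slow'
  0 -> 'bar'
  1 -> 'slow'
  6 -> 'world'

Decoded: "foo code foo slow bar slow world"


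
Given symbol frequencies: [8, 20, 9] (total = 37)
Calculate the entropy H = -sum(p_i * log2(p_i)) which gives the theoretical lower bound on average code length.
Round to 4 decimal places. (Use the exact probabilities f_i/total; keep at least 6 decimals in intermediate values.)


Per-symbol terms -p_i * log2(p_i) with p_i = f_i/37:
  p = 8/37 = 0.216216: log2(p) = -2.209453, -p*log2(p) = 0.477720
  p = 20/37 = 0.540541: log2(p) = -0.887525, -p*log2(p) = 0.479743
  p = 9/37 = 0.243243: log2(p) = -2.039528, -p*log2(p) = 0.496101
H = 0.477720 + 0.479743 + 0.496101 = 1.453564

H = 1.4536 bits/symbol


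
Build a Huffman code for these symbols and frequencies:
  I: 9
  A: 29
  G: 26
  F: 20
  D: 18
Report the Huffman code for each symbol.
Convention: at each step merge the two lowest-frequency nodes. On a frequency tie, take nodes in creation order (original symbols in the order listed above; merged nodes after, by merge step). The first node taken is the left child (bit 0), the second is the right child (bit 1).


Huffman tree construction:
Step 1: Merge I(9) + D(18) = 27
Step 2: Merge F(20) + G(26) = 46
Step 3: Merge (I+D)(27) + A(29) = 56
Step 4: Merge (F+G)(46) + ((I+D)+A)(56) = 102
Read each symbol's code off the tree from the root (left child = 0, right child = 1).

Codes:
  I: 100 (length 3)
  A: 11 (length 2)
  G: 01 (length 2)
  F: 00 (length 2)
  D: 101 (length 3)
Average code length: 231/102 = 2.2647 bits/symbol


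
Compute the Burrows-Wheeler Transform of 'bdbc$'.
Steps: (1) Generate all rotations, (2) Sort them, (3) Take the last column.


Rotations (sorted):
  0: $bdbc -> last char: c
  1: bc$bd -> last char: d
  2: bdbc$ -> last char: $
  3: c$bdb -> last char: b
  4: dbc$b -> last char: b


BWT = cd$bb


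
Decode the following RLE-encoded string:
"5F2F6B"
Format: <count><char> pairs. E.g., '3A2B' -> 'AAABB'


Expanding each <count><char> pair:
  5F -> 'FFFFF'
  2F -> 'FF'
  6B -> 'BBBBBB'

Decoded = FFFFFFFBBBBBB


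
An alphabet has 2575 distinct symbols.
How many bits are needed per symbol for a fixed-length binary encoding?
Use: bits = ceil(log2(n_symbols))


log2(2575) = 11.3304
Bracket: 2^11 = 2048 < 2575 <= 2^12 = 4096
So ceil(log2(2575)) = 12

bits = ceil(log2(2575)) = ceil(11.3304) = 12 bits


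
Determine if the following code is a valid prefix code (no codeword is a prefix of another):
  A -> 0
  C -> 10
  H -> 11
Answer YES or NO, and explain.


Checking each pair (does one codeword prefix another?):
  A='0' vs C='10': no prefix
  A='0' vs H='11': no prefix
  C='10' vs A='0': no prefix
  C='10' vs H='11': no prefix
  H='11' vs A='0': no prefix
  H='11' vs C='10': no prefix
No violation found over all pairs.

YES -- this is a valid prefix code. No codeword is a prefix of any other codeword.


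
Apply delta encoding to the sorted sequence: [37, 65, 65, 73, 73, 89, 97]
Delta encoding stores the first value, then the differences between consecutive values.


First value: 37
Deltas:
  65 - 37 = 28
  65 - 65 = 0
  73 - 65 = 8
  73 - 73 = 0
  89 - 73 = 16
  97 - 89 = 8


Delta encoded: [37, 28, 0, 8, 0, 16, 8]


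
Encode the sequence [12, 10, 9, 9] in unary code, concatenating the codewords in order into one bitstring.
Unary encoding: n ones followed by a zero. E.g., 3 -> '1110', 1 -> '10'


Encode each number as n ones followed by a terminating 0:
  12 -> 1111111111110 (13 bits)
  10 -> 11111111110 (11 bits)
  9 -> 1111111110 (10 bits)
  9 -> 1111111110 (10 bits)
Total length = 13 + 11 + 10 + 10 = 44 bits.

Unary([12, 10, 9, 9]) = 11111111111101111111111011111111101111111110 (44 bits)


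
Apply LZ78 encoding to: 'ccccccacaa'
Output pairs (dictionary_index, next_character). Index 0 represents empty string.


LZ78 encoding steps:
Dictionary: {0: ''}
Step 1: w='' (idx 0), next='c' -> output (0, 'c'), add 'c' as idx 1
Step 2: w='c' (idx 1), next='c' -> output (1, 'c'), add 'cc' as idx 2
Step 3: w='cc' (idx 2), next='c' -> output (2, 'c'), add 'ccc' as idx 3
Step 4: w='' (idx 0), next='a' -> output (0, 'a'), add 'a' as idx 4
Step 5: w='c' (idx 1), next='a' -> output (1, 'a'), add 'ca' as idx 5
Step 6: w='a' (idx 4), end of input -> output (4, '')


Encoded: [(0, 'c'), (1, 'c'), (2, 'c'), (0, 'a'), (1, 'a'), (4, '')]


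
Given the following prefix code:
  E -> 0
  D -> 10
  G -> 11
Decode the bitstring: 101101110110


Decoding step by step:
Bits 10 -> D
Bits 11 -> G
Bits 0 -> E
Bits 11 -> G
Bits 10 -> D
Bits 11 -> G
Bits 0 -> E


Decoded message: DGEGDGE


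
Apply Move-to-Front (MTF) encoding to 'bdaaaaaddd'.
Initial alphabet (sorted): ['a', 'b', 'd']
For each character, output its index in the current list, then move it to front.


MTF encoding:
'b': index 1 in ['a', 'b', 'd'] -> ['b', 'a', 'd']
'd': index 2 in ['b', 'a', 'd'] -> ['d', 'b', 'a']
'a': index 2 in ['d', 'b', 'a'] -> ['a', 'd', 'b']
'a': index 0 in ['a', 'd', 'b'] -> ['a', 'd', 'b']
'a': index 0 in ['a', 'd', 'b'] -> ['a', 'd', 'b']
'a': index 0 in ['a', 'd', 'b'] -> ['a', 'd', 'b']
'a': index 0 in ['a', 'd', 'b'] -> ['a', 'd', 'b']
'd': index 1 in ['a', 'd', 'b'] -> ['d', 'a', 'b']
'd': index 0 in ['d', 'a', 'b'] -> ['d', 'a', 'b']
'd': index 0 in ['d', 'a', 'b'] -> ['d', 'a', 'b']


Output: [1, 2, 2, 0, 0, 0, 0, 1, 0, 0]


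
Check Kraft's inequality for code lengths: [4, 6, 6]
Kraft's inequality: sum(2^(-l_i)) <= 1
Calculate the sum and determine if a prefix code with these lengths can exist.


Sum = 2^(-4) + 2^(-6) + 2^(-6)
    = 0.0625 + 0.015625 + 0.015625
    = 6/64 = 0.09375
Since 0.09375 <= 1, Kraft's inequality IS satisfied.
A prefix code with these lengths CAN exist.

Kraft sum = 0.09375. Satisfied.


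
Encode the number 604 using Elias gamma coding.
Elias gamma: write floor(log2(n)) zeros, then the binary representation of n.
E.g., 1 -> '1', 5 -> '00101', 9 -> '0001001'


num_bits = floor(log2(604)) + 1 = 10
leading_zeros = num_bits - 1 = 9
binary(604) = 1001011100

Elias gamma(604) = '000000000' + '1001011100' = 0000000001001011100 (19 bits)


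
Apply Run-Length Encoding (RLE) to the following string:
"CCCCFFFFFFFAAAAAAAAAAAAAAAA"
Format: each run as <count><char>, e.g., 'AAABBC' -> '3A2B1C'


Scanning runs left to right:
  i=0: run of 'C' x 4 -> '4C'
  i=4: run of 'F' x 7 -> '7F'
  i=11: run of 'A' x 16 -> '16A'

RLE = 4C7F16A


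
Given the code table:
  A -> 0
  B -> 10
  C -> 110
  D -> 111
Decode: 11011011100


Decoding:
110 -> C
110 -> C
111 -> D
0 -> A
0 -> A


Result: CCDAA


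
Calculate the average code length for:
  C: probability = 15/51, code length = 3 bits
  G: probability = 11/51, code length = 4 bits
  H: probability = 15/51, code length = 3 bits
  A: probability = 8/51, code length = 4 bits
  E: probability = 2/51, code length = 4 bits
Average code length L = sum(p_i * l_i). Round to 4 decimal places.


Weighted contributions p_i * l_i:
  C: (15/51) * 3 = 45/51
  G: (11/51) * 4 = 44/51
  H: (15/51) * 3 = 45/51
  A: (8/51) * 4 = 32/51
  E: (2/51) * 4 = 8/51
Sum = (45 + 44 + 45 + 32 + 8)/51 = 174/51

L = 174/51 = 3.4118 bits/symbol


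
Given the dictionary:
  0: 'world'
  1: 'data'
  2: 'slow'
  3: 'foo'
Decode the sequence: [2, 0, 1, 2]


Look up each index in the dictionary:
  2 -> 'slow'
  0 -> 'world'
  1 -> 'data'
  2 -> 'slow'

Decoded: "slow world data slow"


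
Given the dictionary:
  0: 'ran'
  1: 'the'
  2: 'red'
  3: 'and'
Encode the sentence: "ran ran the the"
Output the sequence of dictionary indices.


Look up each word in the dictionary:
  'ran' -> 0
  'ran' -> 0
  'the' -> 1
  'the' -> 1

Encoded: [0, 0, 1, 1]


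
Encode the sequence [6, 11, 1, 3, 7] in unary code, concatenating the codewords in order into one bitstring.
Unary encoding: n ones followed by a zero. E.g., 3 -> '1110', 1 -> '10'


Encode each number as n ones followed by a terminating 0:
  6 -> 1111110 (7 bits)
  11 -> 111111111110 (12 bits)
  1 -> 10 (2 bits)
  3 -> 1110 (4 bits)
  7 -> 11111110 (8 bits)
Total length = 7 + 12 + 2 + 4 + 8 = 33 bits.

Unary([6, 11, 1, 3, 7]) = 111111011111111111010111011111110 (33 bits)


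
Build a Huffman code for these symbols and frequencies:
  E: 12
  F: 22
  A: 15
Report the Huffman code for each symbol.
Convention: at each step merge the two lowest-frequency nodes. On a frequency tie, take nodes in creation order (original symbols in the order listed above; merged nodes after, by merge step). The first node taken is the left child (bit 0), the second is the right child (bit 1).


Huffman tree construction:
Step 1: Merge E(12) + A(15) = 27
Step 2: Merge F(22) + (E+A)(27) = 49
Read each symbol's code off the tree from the root (left child = 0, right child = 1).

Codes:
  E: 10 (length 2)
  F: 0 (length 1)
  A: 11 (length 2)
Average code length: 76/49 = 1.5510 bits/symbol


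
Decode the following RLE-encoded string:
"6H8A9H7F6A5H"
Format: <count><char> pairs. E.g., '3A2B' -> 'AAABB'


Expanding each <count><char> pair:
  6H -> 'HHHHHH'
  8A -> 'AAAAAAAA'
  9H -> 'HHHHHHHHH'
  7F -> 'FFFFFFF'
  6A -> 'AAAAAA'
  5H -> 'HHHHH'

Decoded = HHHHHHAAAAAAAAHHHHHHHHHFFFFFFFAAAAAAHHHHH


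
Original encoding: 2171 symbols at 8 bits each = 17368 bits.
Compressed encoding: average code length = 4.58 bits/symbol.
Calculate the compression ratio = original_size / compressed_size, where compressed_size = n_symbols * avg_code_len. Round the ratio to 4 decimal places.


original_size = n_symbols * orig_bits = 2171 * 8 = 17368 bits
compressed_size = n_symbols * avg_code_len = 2171 * 4.58 = 9943.18 bits
ratio = original_size / compressed_size = 17368 / 9943.18 = 1.7467

Compression ratio = 1.7467


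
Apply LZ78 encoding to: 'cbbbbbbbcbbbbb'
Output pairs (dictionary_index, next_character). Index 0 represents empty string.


LZ78 encoding steps:
Dictionary: {0: ''}
Step 1: w='' (idx 0), next='c' -> output (0, 'c'), add 'c' as idx 1
Step 2: w='' (idx 0), next='b' -> output (0, 'b'), add 'b' as idx 2
Step 3: w='b' (idx 2), next='b' -> output (2, 'b'), add 'bb' as idx 3
Step 4: w='bb' (idx 3), next='b' -> output (3, 'b'), add 'bbb' as idx 4
Step 5: w='b' (idx 2), next='c' -> output (2, 'c'), add 'bc' as idx 5
Step 6: w='bbb' (idx 4), next='b' -> output (4, 'b'), add 'bbbb' as idx 6
Step 7: w='b' (idx 2), end of input -> output (2, '')


Encoded: [(0, 'c'), (0, 'b'), (2, 'b'), (3, 'b'), (2, 'c'), (4, 'b'), (2, '')]


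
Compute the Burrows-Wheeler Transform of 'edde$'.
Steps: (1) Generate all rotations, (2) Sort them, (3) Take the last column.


Rotations (sorted):
  0: $edde -> last char: e
  1: dde$e -> last char: e
  2: de$ed -> last char: d
  3: e$edd -> last char: d
  4: edde$ -> last char: $


BWT = eedd$


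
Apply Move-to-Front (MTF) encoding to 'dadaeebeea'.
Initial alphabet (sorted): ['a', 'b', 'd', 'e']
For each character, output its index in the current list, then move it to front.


MTF encoding:
'd': index 2 in ['a', 'b', 'd', 'e'] -> ['d', 'a', 'b', 'e']
'a': index 1 in ['d', 'a', 'b', 'e'] -> ['a', 'd', 'b', 'e']
'd': index 1 in ['a', 'd', 'b', 'e'] -> ['d', 'a', 'b', 'e']
'a': index 1 in ['d', 'a', 'b', 'e'] -> ['a', 'd', 'b', 'e']
'e': index 3 in ['a', 'd', 'b', 'e'] -> ['e', 'a', 'd', 'b']
'e': index 0 in ['e', 'a', 'd', 'b'] -> ['e', 'a', 'd', 'b']
'b': index 3 in ['e', 'a', 'd', 'b'] -> ['b', 'e', 'a', 'd']
'e': index 1 in ['b', 'e', 'a', 'd'] -> ['e', 'b', 'a', 'd']
'e': index 0 in ['e', 'b', 'a', 'd'] -> ['e', 'b', 'a', 'd']
'a': index 2 in ['e', 'b', 'a', 'd'] -> ['a', 'e', 'b', 'd']


Output: [2, 1, 1, 1, 3, 0, 3, 1, 0, 2]


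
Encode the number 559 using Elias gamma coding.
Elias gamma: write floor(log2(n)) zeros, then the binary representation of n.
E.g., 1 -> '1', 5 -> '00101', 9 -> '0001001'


num_bits = floor(log2(559)) + 1 = 10
leading_zeros = num_bits - 1 = 9
binary(559) = 1000101111

Elias gamma(559) = '000000000' + '1000101111' = 0000000001000101111 (19 bits)


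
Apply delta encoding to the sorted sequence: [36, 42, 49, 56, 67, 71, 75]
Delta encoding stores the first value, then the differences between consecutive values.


First value: 36
Deltas:
  42 - 36 = 6
  49 - 42 = 7
  56 - 49 = 7
  67 - 56 = 11
  71 - 67 = 4
  75 - 71 = 4


Delta encoded: [36, 6, 7, 7, 11, 4, 4]


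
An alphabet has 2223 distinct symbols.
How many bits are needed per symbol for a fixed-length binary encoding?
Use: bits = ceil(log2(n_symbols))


log2(2223) = 11.1183
Bracket: 2^11 = 2048 < 2223 <= 2^12 = 4096
So ceil(log2(2223)) = 12

bits = ceil(log2(2223)) = ceil(11.1183) = 12 bits


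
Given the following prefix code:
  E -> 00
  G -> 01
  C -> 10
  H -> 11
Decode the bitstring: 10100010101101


Decoding step by step:
Bits 10 -> C
Bits 10 -> C
Bits 00 -> E
Bits 10 -> C
Bits 10 -> C
Bits 11 -> H
Bits 01 -> G


Decoded message: CCECCHG


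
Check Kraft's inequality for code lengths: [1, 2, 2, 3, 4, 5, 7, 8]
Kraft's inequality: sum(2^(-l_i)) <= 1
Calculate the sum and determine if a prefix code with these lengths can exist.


Sum = 2^(-1) + 2^(-2) + 2^(-2) + 2^(-3) + 2^(-4) + 2^(-5) + 2^(-7) + 2^(-8)
    = 0.5 + 0.25 + 0.25 + 0.125 + 0.0625 + 0.03125 + 0.0078125 + 0.00390625
    = 315/256 = 1.23046875
Since 1.23046875 > 1, Kraft's inequality is NOT satisfied.
A prefix code with these lengths CANNOT exist.

Kraft sum = 1.23046875. Not satisfied.


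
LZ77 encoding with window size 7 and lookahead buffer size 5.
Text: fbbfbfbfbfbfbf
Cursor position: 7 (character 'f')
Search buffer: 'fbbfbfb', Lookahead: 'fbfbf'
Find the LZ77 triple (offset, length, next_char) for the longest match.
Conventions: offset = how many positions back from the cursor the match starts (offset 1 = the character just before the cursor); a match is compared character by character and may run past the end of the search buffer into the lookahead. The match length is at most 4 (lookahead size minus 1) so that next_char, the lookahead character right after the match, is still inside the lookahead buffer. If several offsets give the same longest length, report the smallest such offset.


Try each offset into the search buffer:
  offset=1 (pos 6, char 'b'): match length 0
  offset=2 (pos 5, char 'f'): match length 4
  offset=3 (pos 4, char 'b'): match length 0
  offset=4 (pos 3, char 'f'): match length 4
  offset=5 (pos 2, char 'b'): match length 0
  offset=6 (pos 1, char 'b'): match length 0
  offset=7 (pos 0, char 'f'): match length 2
Longest match has length 4, found at offsets 2, 4; take the smallest, offset 2.
next_char = character at position 7 + 4 = 11 -> 'f'

Best match: offset=2, length=4 (matching 'fbfb' starting at position 5)
LZ77 triple: (2, 4, 'f')


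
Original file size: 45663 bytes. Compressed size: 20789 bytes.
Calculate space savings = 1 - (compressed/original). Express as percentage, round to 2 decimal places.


ratio = compressed/original = 20789/45663 = 0.45527
savings = 1 - ratio = 1 - 0.45527 = 0.54473
as a percentage: 0.54473 * 100 = 54.47%

Space savings = 1 - 20789/45663 = 54.47%


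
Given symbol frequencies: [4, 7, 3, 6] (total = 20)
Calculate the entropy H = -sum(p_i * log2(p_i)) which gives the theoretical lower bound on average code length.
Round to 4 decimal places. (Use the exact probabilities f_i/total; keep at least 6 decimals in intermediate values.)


Per-symbol terms -p_i * log2(p_i) with p_i = f_i/20:
  p = 4/20 = 0.200000: log2(p) = -2.321928, -p*log2(p) = 0.464386
  p = 7/20 = 0.350000: log2(p) = -1.514573, -p*log2(p) = 0.530101
  p = 3/20 = 0.150000: log2(p) = -2.736966, -p*log2(p) = 0.410545
  p = 6/20 = 0.300000: log2(p) = -1.736966, -p*log2(p) = 0.521090
H = 0.464386 + 0.530101 + 0.410545 + 0.521090 = 1.926122

H = 1.9261 bits/symbol


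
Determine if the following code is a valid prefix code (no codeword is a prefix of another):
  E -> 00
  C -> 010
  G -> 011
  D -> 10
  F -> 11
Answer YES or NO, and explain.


Checking each pair (does one codeword prefix another?):
  E='00' vs C='010': no prefix
  E='00' vs G='011': no prefix
  E='00' vs D='10': no prefix
  E='00' vs F='11': no prefix
  C='010' vs E='00': no prefix
  C='010' vs G='011': no prefix
  C='010' vs D='10': no prefix
  C='010' vs F='11': no prefix
  G='011' vs E='00': no prefix
  G='011' vs C='010': no prefix
  G='011' vs D='10': no prefix
  G='011' vs F='11': no prefix
  D='10' vs E='00': no prefix
  D='10' vs C='010': no prefix
  D='10' vs G='011': no prefix
  D='10' vs F='11': no prefix
  F='11' vs E='00': no prefix
  F='11' vs C='010': no prefix
  F='11' vs G='011': no prefix
  F='11' vs D='10': no prefix
No violation found over all pairs.

YES -- this is a valid prefix code. No codeword is a prefix of any other codeword.


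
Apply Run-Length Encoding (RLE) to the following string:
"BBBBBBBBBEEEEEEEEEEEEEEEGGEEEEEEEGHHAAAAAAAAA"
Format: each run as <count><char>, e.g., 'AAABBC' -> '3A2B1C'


Scanning runs left to right:
  i=0: run of 'B' x 9 -> '9B'
  i=9: run of 'E' x 15 -> '15E'
  i=24: run of 'G' x 2 -> '2G'
  i=26: run of 'E' x 7 -> '7E'
  i=33: run of 'G' x 1 -> '1G'
  i=34: run of 'H' x 2 -> '2H'
  i=36: run of 'A' x 9 -> '9A'

RLE = 9B15E2G7E1G2H9A


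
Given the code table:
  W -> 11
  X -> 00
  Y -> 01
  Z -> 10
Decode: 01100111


Decoding:
01 -> Y
10 -> Z
01 -> Y
11 -> W


Result: YZYW


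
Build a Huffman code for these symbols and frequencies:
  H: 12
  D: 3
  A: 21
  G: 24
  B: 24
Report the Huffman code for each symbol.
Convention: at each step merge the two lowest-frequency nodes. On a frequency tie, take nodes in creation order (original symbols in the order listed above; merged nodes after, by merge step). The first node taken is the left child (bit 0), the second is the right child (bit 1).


Huffman tree construction:
Step 1: Merge D(3) + H(12) = 15
Step 2: Merge (D+H)(15) + A(21) = 36
Step 3: Merge G(24) + B(24) = 48
Step 4: Merge ((D+H)+A)(36) + (G+B)(48) = 84
Read each symbol's code off the tree from the root (left child = 0, right child = 1).

Codes:
  H: 001 (length 3)
  D: 000 (length 3)
  A: 01 (length 2)
  G: 10 (length 2)
  B: 11 (length 2)
Average code length: 183/84 = 2.1786 bits/symbol
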